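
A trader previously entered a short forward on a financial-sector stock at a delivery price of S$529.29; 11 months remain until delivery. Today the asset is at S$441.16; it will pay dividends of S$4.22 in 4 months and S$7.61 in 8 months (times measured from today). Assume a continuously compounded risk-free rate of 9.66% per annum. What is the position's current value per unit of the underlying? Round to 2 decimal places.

PV(remaining dividends) I = 4.22·e^(−0.0966·4/12) + 7.61·e^(−0.0966·8/12) = 11.2216
Current forward F = (S − I)·e^(rT) = (441.16 − 11.2216)·e^(0.0966·11/12) = 429.9384 × 1.092589 = 469.7460
Value (long) = (F − K)·e^(−rT) = (469.7460 − 529.29) × 0.915257 = -54.4981
Short position value = −(long value) = S$54.50

S$54.50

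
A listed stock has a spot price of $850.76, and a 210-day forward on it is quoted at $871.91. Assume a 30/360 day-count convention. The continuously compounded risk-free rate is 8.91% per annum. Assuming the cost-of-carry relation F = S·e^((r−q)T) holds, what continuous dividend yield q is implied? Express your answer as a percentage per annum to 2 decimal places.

From F = S·e^((r−q)T): (r − q) = ln(F/S)/T
ln(871.91/850.76) = ln(1.024860) = 0.024556
(r − q) = 0.024556 / (210/360) = 0.042096
q = r − ln(F/S)/T = 0.0891 − 0.042096 = 0.047004
q = 4.70%

4.70%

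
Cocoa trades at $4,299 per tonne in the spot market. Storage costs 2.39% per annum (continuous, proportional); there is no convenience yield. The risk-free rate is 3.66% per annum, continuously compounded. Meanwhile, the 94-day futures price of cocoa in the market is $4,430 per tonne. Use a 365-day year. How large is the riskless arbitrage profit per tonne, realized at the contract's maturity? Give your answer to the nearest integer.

$63 per tonne

Fair futures: F* = S·e^(carry·T), with carry = (r + u) = 0.0366 + 0.0239 = 0.0605
F* = 4299 · e^(0.0605 × 94/365) = 4299 · e^0.015581 = 4299 × 1.015703 = $4366.5072
Market $4430 > fair $4366.5072: forward overpriced → cash-and-carry (buy spot, short the forward).
At maturity, profit = |F_mkt − F*| = |4430 − 4366.5072| = $63 per tonne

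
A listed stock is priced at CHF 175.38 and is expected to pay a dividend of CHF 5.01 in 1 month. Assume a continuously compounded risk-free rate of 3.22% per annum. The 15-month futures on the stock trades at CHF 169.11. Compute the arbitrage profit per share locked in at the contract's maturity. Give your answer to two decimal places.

CHF 8.27 per share

PV(dividends) I = 5.01·e^(−0.0322·1/12) = 4.9966
Fair futures F* = (S − I)·e^(rT) = (175.38 − 4.9966)·e^0.040250 = 170.3834 × 1.041071 = 177.3812
Market CHF 169.11 < fair 177.3812: forward underpriced → reverse cash-and-carry (short the stock, invest proceeds at r, pay the dividends, go long the forward).
Profit at T = |F_mkt − F*| = |169.11 − 177.3812| = CHF 8.27 per share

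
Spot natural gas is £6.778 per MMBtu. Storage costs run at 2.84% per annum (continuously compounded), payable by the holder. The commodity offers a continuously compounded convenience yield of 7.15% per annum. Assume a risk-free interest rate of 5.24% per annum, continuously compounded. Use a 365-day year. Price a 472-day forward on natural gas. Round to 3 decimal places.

Net carry = r + u − y = 0.0524 + 0.0284 − 0.0715 = 0.0093
F = S·e^((r+u−y)T) = 6.778 · e^(0.0093 × 472/365) = 6.778 · e^0.012026
= 6.778 × 1.012099 = £6.860 per MMBtu

£6.860 per MMBtu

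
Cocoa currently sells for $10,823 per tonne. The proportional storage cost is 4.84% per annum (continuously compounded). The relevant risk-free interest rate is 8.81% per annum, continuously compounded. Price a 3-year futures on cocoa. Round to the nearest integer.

$16,300 per tonne

Net carry = r + u − y = 0.0881 + 0.0484 − 0.0000 = 0.1365
F = S·e^((r+u−y)T) = 10823 · e^(0.1365 × 3) = 10823 · e^0.409500
= 10823 × 1.506065 = $16,300 per tonne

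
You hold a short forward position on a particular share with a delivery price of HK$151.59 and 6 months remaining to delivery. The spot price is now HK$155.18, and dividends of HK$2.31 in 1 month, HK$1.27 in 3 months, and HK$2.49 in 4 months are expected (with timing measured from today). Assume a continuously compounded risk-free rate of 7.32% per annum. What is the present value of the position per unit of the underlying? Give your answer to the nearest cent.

PV(remaining dividends) I = 2.31·e^(−0.0732·1/12) + 1.27·e^(−0.0732·3/12) + 2.49·e^(−0.0732·4/12) = 5.9729
Current forward F = (S − I)·e^(rT) = (155.18 − 5.9729)·e^(0.0732·6/12) = 149.2071 × 1.037278 = 154.7692
Value (long) = (F − K)·e^(−rT) = (154.7692 − 151.59) × 0.964062 = 3.0649
Short position value = −(long value) = -HK$3.06

-HK$3.06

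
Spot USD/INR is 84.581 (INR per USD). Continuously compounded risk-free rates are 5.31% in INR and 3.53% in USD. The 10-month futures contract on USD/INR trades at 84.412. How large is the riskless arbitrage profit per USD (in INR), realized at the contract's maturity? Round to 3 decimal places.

Fair futures: F* = S·e^(carry·T), with carry = (r_INR − r_USD) = 0.0531 − 0.0353 = 0.0178
F* = 84.581 · e^(0.0178 × 10/12) = 84.581 · e^0.014833 = 84.581 × 1.014944 = 85.8450
Market 84.412 < fair 85.8450: forward underpriced → reverse cash-and-carry (short spot, go long the forward).
At maturity, profit = |F_mkt − F*| = |84.412 − 85.8450| = 1.433 per USD (in INR)

1.433 per USD (in INR)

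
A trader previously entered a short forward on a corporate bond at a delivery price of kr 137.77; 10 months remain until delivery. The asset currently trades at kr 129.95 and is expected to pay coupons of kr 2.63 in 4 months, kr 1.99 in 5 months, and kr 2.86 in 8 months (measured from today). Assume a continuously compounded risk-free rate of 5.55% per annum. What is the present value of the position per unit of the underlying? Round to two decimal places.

kr 8.88

PV(remaining coupons) I = 2.63·e^(−0.0555·4/12) + 1.99·e^(−0.0555·5/12) + 2.86·e^(−0.0555·8/12) = 7.2824
Current forward F = (S − I)·e^(rT) = (129.95 − 7.2824)·e^(0.0555·10/12) = 122.6676 × 1.047336 = 128.4742
Value (long) = (F − K)·e^(−rT) = (128.4742 − 137.77) × 0.954803 = -8.8757
Short position value = −(long value) = kr 8.88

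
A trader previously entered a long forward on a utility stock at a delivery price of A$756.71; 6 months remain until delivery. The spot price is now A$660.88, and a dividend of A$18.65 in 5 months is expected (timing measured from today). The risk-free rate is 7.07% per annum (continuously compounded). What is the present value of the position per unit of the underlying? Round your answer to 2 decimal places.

PV(remaining dividends) I = 18.65·e^(−0.0707·5/12) = 18.1086
Current forward F = (S − I)·e^(rT) = (660.88 − 18.1086)·e^(0.0707·6/12) = 642.7714 × 1.035982 = 665.8996
Value (long) = (F − K)·e^(−rT) = (665.8996 − 756.71) × 0.965268 = -87.6564
Value = -A$87.66

-A$87.66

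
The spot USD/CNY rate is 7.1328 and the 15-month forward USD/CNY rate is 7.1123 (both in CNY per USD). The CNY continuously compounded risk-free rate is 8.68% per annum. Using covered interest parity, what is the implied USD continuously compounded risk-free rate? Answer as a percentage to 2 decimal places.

F = S·e^((r_CNY − r_USD)T) ⇒ r_USD = r_CNY − ln(F/S)/T
ln(7.1123/7.1328) = -0.002878; /(15/12) = -0.002302
r_USD = 0.0868 + 0.002302 = 0.089102
r_USD = 8.91%

8.91%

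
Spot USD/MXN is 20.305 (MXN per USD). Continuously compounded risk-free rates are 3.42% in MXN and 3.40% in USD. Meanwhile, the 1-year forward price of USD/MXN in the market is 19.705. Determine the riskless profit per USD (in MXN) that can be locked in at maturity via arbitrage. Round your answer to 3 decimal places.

Fair forward: F* = S·e^(carry·T), with carry = (r_MXN − r_USD) = 0.0342 − 0.0340 = 0.0002
F* = 20.305 · e^(0.0002 × 1) = 20.305 · e^0.000200 = 20.305 × 1.000200 = 20.3091
Market 19.705 < fair 20.3091: forward underpriced → reverse cash-and-carry (short spot, go long the forward).
At maturity, profit = |F_mkt − F*| = |19.705 − 20.3091| = 0.604 per USD (in MXN)

0.604 per USD (in MXN)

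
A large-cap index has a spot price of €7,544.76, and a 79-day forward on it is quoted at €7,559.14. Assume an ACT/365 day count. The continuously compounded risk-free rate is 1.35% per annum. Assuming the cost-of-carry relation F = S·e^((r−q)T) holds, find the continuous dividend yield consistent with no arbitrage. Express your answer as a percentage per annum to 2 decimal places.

0.47%

From F = S·e^((r−q)T): (r − q) = ln(F/S)/T
ln(7559.14/7544.76) = ln(1.001906) = 0.001904
(r − q) = 0.001904 / (79/365) = 0.008797
q = r − ln(F/S)/T = 0.0135 − 0.008797 = 0.004703
q = 0.47%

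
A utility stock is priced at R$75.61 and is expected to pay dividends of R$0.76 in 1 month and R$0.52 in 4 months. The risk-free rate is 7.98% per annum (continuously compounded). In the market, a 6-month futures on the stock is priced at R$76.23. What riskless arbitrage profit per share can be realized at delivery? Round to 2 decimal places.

PV(dividends) I = 0.76·e^(−0.0798·1/12) + 0.52·e^(−0.0798·4/12) = 1.2613
Fair futures F* = (S − I)·e^(rT) = (75.61 − 1.2613)·e^0.039900 = 74.3487 × 1.040707 = 77.3752
Market R$76.23 < fair 77.3752: forward underpriced → reverse cash-and-carry (short the stock, invest proceeds at r, pay the dividends, go long the forward).
Profit at T = |F_mkt − F*| = |76.23 − 77.3752| = R$1.15 per share

R$1.15 per share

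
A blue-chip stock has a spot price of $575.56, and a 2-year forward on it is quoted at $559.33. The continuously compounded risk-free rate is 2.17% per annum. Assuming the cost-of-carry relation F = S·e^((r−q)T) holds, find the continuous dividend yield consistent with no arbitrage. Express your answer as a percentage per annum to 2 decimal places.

3.60%

From F = S·e^((r−q)T): (r − q) = ln(F/S)/T
ln(559.33/575.56) = ln(0.971801) = -0.028604
(r − q) = -0.028604 / (2) = -0.014302
q = r − ln(F/S)/T = 0.0217 + 0.014302 = 0.036002
q = 3.60%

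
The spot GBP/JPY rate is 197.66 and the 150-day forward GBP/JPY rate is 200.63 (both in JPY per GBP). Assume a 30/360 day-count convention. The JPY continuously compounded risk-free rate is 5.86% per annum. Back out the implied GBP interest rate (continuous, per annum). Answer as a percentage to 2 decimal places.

F = S·e^((r_JPY − r_GBP)T) ⇒ r_GBP = r_JPY − ln(F/S)/T
ln(200.63/197.66) = 0.014914; /(150/360) = 0.035794
r_GBP = 0.0586 − 0.035794 = 0.022806
r_GBP = 2.28%

2.28%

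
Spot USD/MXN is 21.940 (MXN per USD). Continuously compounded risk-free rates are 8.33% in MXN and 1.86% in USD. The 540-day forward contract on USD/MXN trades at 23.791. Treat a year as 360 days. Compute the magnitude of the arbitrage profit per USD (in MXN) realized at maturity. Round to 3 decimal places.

Fair forward: F* = S·e^(carry·T), with carry = (r_MXN − r_USD) = 0.0833 − 0.0186 = 0.0647
F* = 21.940 · e^(0.0647 × 540/360) = 21.940 · e^0.097050 = 21.940 × 1.101915 = 24.1760
Market 23.791 < fair 24.1760: forward underpriced → reverse cash-and-carry (short spot, go long the forward).
At maturity, profit = |F_mkt − F*| = |23.791 − 24.1760| = 0.385 per USD (in MXN)

0.385 per USD (in MXN)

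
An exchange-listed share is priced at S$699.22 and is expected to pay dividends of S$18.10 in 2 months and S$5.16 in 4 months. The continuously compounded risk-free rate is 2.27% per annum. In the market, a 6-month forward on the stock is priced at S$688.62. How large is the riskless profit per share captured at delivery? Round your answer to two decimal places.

S$4.84 per share

PV(dividends) I = 18.10·e^(−0.0227·2/12) + 5.16·e^(−0.0227·4/12) = 23.1528
Fair forward F* = (S − I)·e^(rT) = (699.22 − 23.1528)·e^0.011350 = 676.0672 × 1.011415 = 683.7845
Market S$688.62 > fair 683.7845: forward overpriced → cash-and-carry (borrow at r, buy the stock and collect the dividends, short the forward).
Profit at T = |F_mkt − F*| = |688.62 − 683.7845| = S$4.84 per share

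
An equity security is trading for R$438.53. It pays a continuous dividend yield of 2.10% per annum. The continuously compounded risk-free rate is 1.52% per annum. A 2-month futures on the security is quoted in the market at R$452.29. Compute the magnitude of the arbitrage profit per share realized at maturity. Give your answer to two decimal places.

R$14.18 per share

Fair futures: F* = S·e^(carry·T), with carry = (r − q) = 0.0152 − 0.0210 = -0.0058
F* = 438.53 · e^(-0.0058 × 2/12) = 438.53 · e^-0.000967 = 438.53 × 0.999033 = R$438.1059
Market R$452.29 > fair R$438.1059: forward overpriced → cash-and-carry (buy spot, short the forward).
At maturity, profit = |F_mkt − F*| = |452.29 − 438.1059| = R$14.18 per share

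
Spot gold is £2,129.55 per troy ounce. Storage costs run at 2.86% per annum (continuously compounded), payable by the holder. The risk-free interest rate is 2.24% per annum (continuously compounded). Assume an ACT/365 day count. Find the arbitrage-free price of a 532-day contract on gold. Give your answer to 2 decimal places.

£2,293.88 per troy ounce

Net carry = r + u − y = 0.0224 + 0.0286 − 0.0000 = 0.0510
F = S·e^((r+u−y)T) = 2129.55 · e^(0.0510 × 532/365) = 2129.55 · e^0.07433425
= 2129.55 × 1.07716679 = £2,293.88 per troy ounce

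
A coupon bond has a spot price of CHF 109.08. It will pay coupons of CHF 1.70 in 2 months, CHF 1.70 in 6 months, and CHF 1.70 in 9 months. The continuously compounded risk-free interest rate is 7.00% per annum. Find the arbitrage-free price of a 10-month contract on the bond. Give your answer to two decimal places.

CHF 110.40

PV(coupons) I = 1.70·e^(−0.0700·2/12) + 1.70·e^(−0.0700·6/12) + 1.70·e^(−0.0700·9/12)
I = 1.6803 + 1.6415 + 1.6131 = 4.9349
F = (S − I)·e^(rT) = (109.08 − 4.9349) · e^(0.0700·10/12)
= 104.1451 · e^0.058333 = 104.1451 × 1.060068 = CHF 110.40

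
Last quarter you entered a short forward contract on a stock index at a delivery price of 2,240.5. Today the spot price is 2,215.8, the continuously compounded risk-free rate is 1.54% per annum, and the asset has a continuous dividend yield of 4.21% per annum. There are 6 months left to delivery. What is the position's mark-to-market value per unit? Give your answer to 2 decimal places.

Current fair forward for the remaining 6 months: F = S·e^((r − q)·T), (r − q) = 0.0154 − 0.0421 = -0.0267
F = 2215.8 · e^(-0.0267 × 6/12) = 2215.8 × 0.98673872 = 2186.4157
Value of long forward = (F − K)·e^(−rT) = (2186.4157 − 2240.5) · e^(−0.0154·6/12)
= -54.0843 × 0.99232957 = -53.67
Short position value = −(long value) = 53.67

53.67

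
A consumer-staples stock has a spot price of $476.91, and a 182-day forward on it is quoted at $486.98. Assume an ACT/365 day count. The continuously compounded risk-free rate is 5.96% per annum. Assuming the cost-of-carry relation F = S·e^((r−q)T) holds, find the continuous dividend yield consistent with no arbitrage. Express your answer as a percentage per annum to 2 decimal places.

From F = S·e^((r−q)T): (r − q) = ln(F/S)/T
ln(486.98/476.91) = ln(1.021115) = 0.020895
(r − q) = 0.020895 / (182/365) = 0.041905
q = r − ln(F/S)/T = 0.0596 − 0.041905 = 0.017695
q = 1.77%

1.77%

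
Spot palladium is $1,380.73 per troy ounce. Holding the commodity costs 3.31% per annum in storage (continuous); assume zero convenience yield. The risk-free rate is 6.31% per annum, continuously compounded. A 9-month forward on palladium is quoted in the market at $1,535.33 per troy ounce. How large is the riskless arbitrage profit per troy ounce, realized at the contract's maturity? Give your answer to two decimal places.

Fair forward: F* = S·e^(carry·T), with carry = (r + u) = 0.0631 + 0.0331 = 0.0962
F* = 1380.73 · e^(0.0962 × 9/12) = 1380.73 · e^0.07215000 = 1380.73 × 1.07481655 = $1484.0315
Market $1535.33 > fair $1484.0315: forward overpriced → cash-and-carry (buy spot, short the forward).
At maturity, profit = |F_mkt − F*| = |1535.33 − 1484.0315| = $51.30 per troy ounce

$51.30 per troy ounce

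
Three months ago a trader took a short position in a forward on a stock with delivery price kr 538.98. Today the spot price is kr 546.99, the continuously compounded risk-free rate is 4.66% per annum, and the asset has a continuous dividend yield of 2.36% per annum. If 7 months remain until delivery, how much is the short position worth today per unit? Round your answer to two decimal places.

Current fair forward for the remaining 7 months: F = S·e^((r − q)·T), (r − q) = 0.0466 − 0.0236 = 0.0230
F = 546.99 · e^(0.0230 × 7/12) = 546.99 × 1.013507 = 554.3782
Value of long forward = (F − K)·e^(−rT) = (554.3782 − 538.98) · e^(−0.0466·7/12)
= 15.3982 × 0.973183 = 14.99
Short position value = −(long value) = -kr 14.99

-kr 14.99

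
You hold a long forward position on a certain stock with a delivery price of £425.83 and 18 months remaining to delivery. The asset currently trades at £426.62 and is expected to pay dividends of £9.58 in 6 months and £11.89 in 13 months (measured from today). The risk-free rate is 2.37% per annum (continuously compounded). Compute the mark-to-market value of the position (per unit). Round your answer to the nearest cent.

PV(remaining dividends) I = 9.58·e^(−0.0237·6/12) + 11.89·e^(−0.0237·13/12) = 21.0558
Current forward F = (S − I)·e^(rT) = (426.62 − 21.0558)·e^(0.0237·18/12) = 405.5642 × 1.036189 = 420.2412
Value (long) = (F − K)·e^(−rT) = (420.2412 − 425.83) × 0.965074 = -5.3936
Value = -£5.39

-£5.39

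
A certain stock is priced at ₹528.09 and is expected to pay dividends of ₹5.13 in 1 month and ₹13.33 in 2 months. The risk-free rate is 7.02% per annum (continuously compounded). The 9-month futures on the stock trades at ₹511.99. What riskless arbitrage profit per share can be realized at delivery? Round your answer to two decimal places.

₹25.39 per share

PV(dividends) I = 5.13·e^(−0.0702·1/12) + 13.33·e^(−0.0702·2/12) = 18.2750
Fair futures F* = (S − I)·e^(rT) = (528.09 − 18.2750)·e^0.052650 = 509.8150 × 1.054061 = 537.3761
Market ₹511.99 < fair 537.3761: forward underpriced → reverse cash-and-carry (short the stock, invest proceeds at r, pay the dividends, go long the forward).
Profit at T = |F_mkt − F*| = |511.99 − 537.3761| = ₹25.39 per share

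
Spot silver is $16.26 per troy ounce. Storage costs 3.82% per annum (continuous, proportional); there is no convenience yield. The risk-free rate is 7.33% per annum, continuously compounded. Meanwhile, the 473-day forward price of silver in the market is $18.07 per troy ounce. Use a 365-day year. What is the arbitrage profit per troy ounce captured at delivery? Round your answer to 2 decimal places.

$0.72 per troy ounce

Fair forward: F* = S·e^(carry·T), with carry = (r + u) = 0.0733 + 0.0382 = 0.1115
F* = 16.26 · e^(0.1115 × 473/365) = 16.26 · e^0.144492 = 16.26 × 1.155452 = $18.7876
Market $18.07 < fair $18.7876: forward underpriced → reverse cash-and-carry (short spot, go long the forward).
At maturity, profit = |F_mkt − F*| = |18.07 − 18.7876| = $0.72 per troy ounce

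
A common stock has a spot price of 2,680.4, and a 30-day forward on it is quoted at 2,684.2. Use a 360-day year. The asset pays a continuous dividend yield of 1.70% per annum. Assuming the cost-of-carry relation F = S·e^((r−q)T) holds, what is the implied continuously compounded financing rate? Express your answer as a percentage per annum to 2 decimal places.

From F = S·e^((r−q)T): (r − q) = ln(F/S)/T
ln(2684.2/2680.4) = ln(1.001418) = 0.001417
(r − q) = 0.001417 / (30/360) = 0.017004
r = ln(F/S)/T + q = 0.017004 + 0.0170 = 0.034004
r = 3.40%

3.40%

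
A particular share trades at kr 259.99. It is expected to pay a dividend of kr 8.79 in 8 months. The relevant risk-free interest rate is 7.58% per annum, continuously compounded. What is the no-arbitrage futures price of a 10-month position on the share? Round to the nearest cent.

kr 268.04

PV(dividends) I = 8.79·e^(−0.0758·8/12)
I = 8.3568
F = (S − I)·e^(rT) = (259.99 − 8.3568) · e^(0.0758·10/12)
= 251.6332 · e^0.063167 = 251.6332 × 1.065205 = kr 268.04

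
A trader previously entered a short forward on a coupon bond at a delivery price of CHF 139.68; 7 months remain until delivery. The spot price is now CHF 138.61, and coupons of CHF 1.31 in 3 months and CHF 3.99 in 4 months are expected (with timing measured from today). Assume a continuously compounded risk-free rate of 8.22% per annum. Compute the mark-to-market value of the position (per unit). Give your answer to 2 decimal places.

-CHF 0.30

PV(remaining coupons) I = 1.31·e^(−0.0822·3/12) + 3.99·e^(−0.0822·4/12) = 5.1655
Current forward F = (S − I)·e^(rT) = (138.61 − 5.1655)·e^(0.0822·7/12) = 133.4445 × 1.049118 = 139.9990
Value (long) = (F − K)·e^(−rT) = (139.9990 − 139.68) × 0.953181 = 0.3041
Short position value = −(long value) = -CHF 0.30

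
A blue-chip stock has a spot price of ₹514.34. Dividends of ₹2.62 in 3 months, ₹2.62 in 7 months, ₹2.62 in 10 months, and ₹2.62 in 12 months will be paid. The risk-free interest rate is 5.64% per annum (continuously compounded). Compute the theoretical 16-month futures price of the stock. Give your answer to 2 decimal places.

₹543.63

PV(dividends) I = 2.62·e^(−0.0564·3/12) + 2.62·e^(−0.0564·7/12) + 2.62·e^(−0.0564·10/12) + 2.62·e^(−0.0564·12/12)
I = 2.5833 + 2.5352 + 2.4997 + 2.4763 = 10.0945
F = (S − I)·e^(rT) = (514.34 − 10.0945) · e^(0.0564·16/12)
= 504.2455 · e^0.075200 = 504.2455 × 1.078100 = ₹543.63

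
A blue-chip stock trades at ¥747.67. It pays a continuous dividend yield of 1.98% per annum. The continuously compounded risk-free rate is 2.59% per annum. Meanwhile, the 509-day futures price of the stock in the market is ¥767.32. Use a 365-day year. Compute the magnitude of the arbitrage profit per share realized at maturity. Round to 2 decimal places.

¥13.26 per share

Fair futures: F* = S·e^(carry·T), with carry = (r − q) = 0.0259 − 0.0198 = 0.0061
F* = 747.67 · e^(0.0061 × 509/365) = 747.67 · e^0.008507 = 747.67 × 1.008543 = ¥754.0573
Market ¥767.32 > fair ¥754.0573: forward overpriced → cash-and-carry (buy spot, short the forward).
At maturity, profit = |F_mkt − F*| = |767.32 − 754.0573| = ¥13.26 per share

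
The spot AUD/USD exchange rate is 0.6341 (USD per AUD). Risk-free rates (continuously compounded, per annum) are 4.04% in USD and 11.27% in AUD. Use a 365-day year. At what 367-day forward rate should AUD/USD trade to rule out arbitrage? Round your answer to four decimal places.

F = S·e^((r_USD − r_AUD)T) = 0.6341 · e^((0.0404 − 0.1127) × 367/365)
= 0.6341 · e^-0.072696 = 0.6341 × 0.929883
F = 0.5896 USD per AUD

0.5896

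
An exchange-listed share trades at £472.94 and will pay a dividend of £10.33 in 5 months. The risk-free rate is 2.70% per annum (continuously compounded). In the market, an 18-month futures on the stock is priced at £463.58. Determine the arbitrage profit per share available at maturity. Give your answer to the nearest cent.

PV(dividends) I = 10.33·e^(−0.0270·5/12) = 10.2144
Fair futures F* = (S − I)·e^(rT) = (472.94 − 10.2144)·e^0.040500 = 462.7256 × 1.041331 = 481.8505
Market £463.58 < fair 481.8505: forward underpriced → reverse cash-and-carry (short the stock, invest proceeds at r, pay the dividends, go long the forward).
Profit at T = |F_mkt − F*| = |463.58 − 481.8505| = £18.27 per share

£18.27 per share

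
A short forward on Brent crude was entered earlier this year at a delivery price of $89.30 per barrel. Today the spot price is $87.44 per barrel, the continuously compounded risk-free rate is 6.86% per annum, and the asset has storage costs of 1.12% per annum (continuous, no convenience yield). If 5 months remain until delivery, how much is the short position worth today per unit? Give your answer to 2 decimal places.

Current fair forward for the remaining 5 months: F = S·e^((r + u)·T), (r + u) = 0.0686 + 0.0112 = 0.0798
F = 87.44 · e^(0.0798 × 5/12) = 87.44 × 1.033809 = 90.3963
Value of long forward = (F − K)·e^(−rT) = (90.3963 − 89.30) · e^(−0.0686·5/12)
= 1.0963 × 0.971821 = 1.07
Short position value = −(long value) = -$1.07

-$1.07 per barrel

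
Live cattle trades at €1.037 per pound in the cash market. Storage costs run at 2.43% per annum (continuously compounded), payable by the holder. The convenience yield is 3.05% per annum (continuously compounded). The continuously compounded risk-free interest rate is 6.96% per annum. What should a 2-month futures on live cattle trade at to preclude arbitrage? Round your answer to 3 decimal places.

€1.048 per pound

Net carry = r + u − y = 0.0696 + 0.0243 − 0.0305 = 0.0634
F = S·e^((r+u−y)T) = 1.037 · e^(0.0634 × 2/12) = 1.037 · e^0.010567
= 1.037 × 1.010623 = €1.048 per pound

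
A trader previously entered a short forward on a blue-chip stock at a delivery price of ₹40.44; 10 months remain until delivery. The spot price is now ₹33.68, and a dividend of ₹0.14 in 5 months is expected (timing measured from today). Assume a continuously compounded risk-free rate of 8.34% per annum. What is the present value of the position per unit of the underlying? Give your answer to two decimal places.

₹4.18

PV(remaining dividends) I = 0.14·e^(−0.0834·5/12) = 0.1352
Current forward F = (S − I)·e^(rT) = (33.68 − 0.1352)·e^(0.0834·10/12) = 33.5448 × 1.071972 = 35.9591
Value (long) = (F − K)·e^(−rT) = (35.9591 − 40.44) × 0.932860 = -4.1801
Short position value = −(long value) = ₹4.18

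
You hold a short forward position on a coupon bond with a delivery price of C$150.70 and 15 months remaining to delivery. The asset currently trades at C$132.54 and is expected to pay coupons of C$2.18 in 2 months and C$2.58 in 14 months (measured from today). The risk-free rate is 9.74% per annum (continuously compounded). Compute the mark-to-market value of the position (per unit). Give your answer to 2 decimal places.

PV(remaining coupons) I = 2.18·e^(−0.0974·2/12) + 2.58·e^(−0.0974·14/12) = 4.4478
Current forward F = (S − I)·e^(rT) = (132.54 − 4.4478)·e^(0.0974·15/12) = 128.0922 × 1.129472 = 144.6766
Value (long) = (F − K)·e^(−rT) = (144.6766 − 150.70) × 0.885370 = -5.3329
Short position value = −(long value) = C$5.33

C$5.33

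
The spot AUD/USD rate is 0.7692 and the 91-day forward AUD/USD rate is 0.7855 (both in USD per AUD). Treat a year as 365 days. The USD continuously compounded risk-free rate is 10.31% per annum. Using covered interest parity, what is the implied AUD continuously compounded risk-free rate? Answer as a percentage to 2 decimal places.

1.90%

F = S·e^((r_USD − r_AUD)T) ⇒ r_AUD = r_USD − ln(F/S)/T
ln(0.7855/0.7692) = 0.020969; /(91/365) = 0.084106
r_AUD = 0.1031 − 0.084106 = 0.018994
r_AUD = 1.90%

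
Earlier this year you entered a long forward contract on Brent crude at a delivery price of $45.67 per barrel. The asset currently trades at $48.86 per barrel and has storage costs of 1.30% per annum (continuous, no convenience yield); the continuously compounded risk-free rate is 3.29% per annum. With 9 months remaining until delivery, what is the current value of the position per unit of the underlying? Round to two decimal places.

$4.78 per barrel

Current fair forward for the remaining 9 months: F = S·e^((r + u)·T), (r + u) = 0.0329 + 0.0130 = 0.0459
F = 48.86 · e^(0.0459 × 9/12) = 48.86 × 1.035024 = 50.5713
Value of long forward = (F − K)·e^(−rT) = (50.5713 − 45.67) · e^(−0.0329·9/12)
= 4.9013 × 0.975627 = 4.78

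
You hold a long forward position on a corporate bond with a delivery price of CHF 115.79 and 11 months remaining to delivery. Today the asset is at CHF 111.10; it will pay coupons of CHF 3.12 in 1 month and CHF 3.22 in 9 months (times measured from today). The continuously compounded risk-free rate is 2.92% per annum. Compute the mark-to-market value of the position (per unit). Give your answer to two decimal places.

PV(remaining coupons) I = 3.12·e^(−0.0292·1/12) + 3.22·e^(−0.0292·9/12) = 6.2627
Current forward F = (S − I)·e^(rT) = (111.10 − 6.2627)·e^(0.0292·11/12) = 104.8373 × 1.027128 = 107.6813
Value (long) = (F − K)·e^(−rT) = (107.6813 − 115.79) × 0.973588 = -7.8945
Value = -CHF 7.89

-CHF 7.89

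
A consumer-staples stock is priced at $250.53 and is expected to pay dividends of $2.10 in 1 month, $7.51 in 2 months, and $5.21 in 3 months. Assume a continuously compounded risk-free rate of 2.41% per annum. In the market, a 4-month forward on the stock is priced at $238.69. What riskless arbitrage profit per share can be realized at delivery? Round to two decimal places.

PV(dividends) I = 2.10·e^(−0.0241·1/12) + 7.51·e^(−0.0241·2/12) + 5.21·e^(−0.0241·3/12) = 14.7544
Fair forward F* = (S − I)·e^(rT) = (250.53 − 14.7544)·e^0.008033 = 235.7756 × 1.008065 = 237.6771
Market $238.69 > fair 237.6771: forward overpriced → cash-and-carry (borrow at r, buy the stock and collect the dividends, short the forward).
Profit at T = |F_mkt − F*| = |238.69 − 237.6771| = $1.01 per share

$1.01 per share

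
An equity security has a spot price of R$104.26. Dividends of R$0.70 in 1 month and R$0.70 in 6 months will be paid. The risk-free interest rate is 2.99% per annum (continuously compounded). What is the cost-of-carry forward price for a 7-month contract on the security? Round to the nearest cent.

PV(dividends) I = 0.70·e^(−0.0299·1/12) + 0.70·e^(−0.0299·6/12)
I = 0.6983 + 0.6896 = 1.3879
F = (S − I)·e^(rT) = (104.26 − 1.3879) · e^(0.0299·7/12)
= 102.8721 · e^0.017442 = 102.8721 × 1.017595 = R$104.68

R$104.68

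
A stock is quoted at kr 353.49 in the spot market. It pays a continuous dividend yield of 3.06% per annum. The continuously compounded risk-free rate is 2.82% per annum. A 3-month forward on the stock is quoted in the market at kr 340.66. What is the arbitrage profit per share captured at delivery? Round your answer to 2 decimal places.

kr 12.62 per share

Fair forward: F* = S·e^(carry·T), with carry = (r − q) = 0.0282 − 0.0306 = -0.0024
F* = 353.49 · e^(-0.0024 × 3/12) = 353.49 · e^-0.000600 = 353.49 × 0.999400 = kr 353.2779
Market kr 340.66 < fair kr 353.2779: forward underpriced → reverse cash-and-carry (short spot, go long the forward).
At maturity, profit = |F_mkt − F*| = |340.66 − 353.2779| = kr 12.62 per share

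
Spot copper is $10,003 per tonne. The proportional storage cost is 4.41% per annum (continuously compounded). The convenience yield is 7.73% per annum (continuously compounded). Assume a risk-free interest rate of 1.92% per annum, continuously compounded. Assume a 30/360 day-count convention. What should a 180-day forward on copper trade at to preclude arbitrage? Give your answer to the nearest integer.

Net carry = r + u − y = 0.0192 + 0.0441 − 0.0773 = -0.0140
F = S·e^((r+u−y)T) = 10003 · e^(-0.0140 × 180/360) = 10003 · e^-0.007000
= 10003 × 0.993024 = $9,933 per tonne

$9,933 per tonne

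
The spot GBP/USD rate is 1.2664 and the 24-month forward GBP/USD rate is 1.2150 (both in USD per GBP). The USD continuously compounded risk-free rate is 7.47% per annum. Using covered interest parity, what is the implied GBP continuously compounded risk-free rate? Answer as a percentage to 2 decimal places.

F = S·e^((r_USD − r_GBP)T) ⇒ r_GBP = r_USD − ln(F/S)/T
ln(1.2150/1.2664) = -0.041434; /(24/12) = -0.020717
r_GBP = 0.0747 + 0.020717 = 0.095417
r_GBP = 9.54%

9.54%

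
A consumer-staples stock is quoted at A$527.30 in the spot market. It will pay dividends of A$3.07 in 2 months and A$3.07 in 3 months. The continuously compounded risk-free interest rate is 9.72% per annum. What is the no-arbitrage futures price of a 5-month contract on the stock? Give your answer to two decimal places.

A$542.83

PV(dividends) I = 3.07·e^(−0.0972·2/12) + 3.07·e^(−0.0972·3/12)
I = 3.0207 + 2.9963 = 6.0170
F = (S − I)·e^(rT) = (527.30 − 6.0170) · e^(0.0972·5/12)
= 521.2830 · e^0.040500 = 521.2830 × 1.041331 = A$542.83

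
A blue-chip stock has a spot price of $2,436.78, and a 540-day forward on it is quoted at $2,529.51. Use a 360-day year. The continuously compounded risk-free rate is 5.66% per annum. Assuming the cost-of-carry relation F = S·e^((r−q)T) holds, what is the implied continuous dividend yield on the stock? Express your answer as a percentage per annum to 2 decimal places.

3.17%

From F = S·e^((r−q)T): (r − q) = ln(F/S)/T
ln(2529.51/2436.78) = ln(1.038054) = 0.037348
(r − q) = 0.037348 / (540/360) = 0.024899
q = r − ln(F/S)/T = 0.0566 − 0.024899 = 0.031701
q = 3.17%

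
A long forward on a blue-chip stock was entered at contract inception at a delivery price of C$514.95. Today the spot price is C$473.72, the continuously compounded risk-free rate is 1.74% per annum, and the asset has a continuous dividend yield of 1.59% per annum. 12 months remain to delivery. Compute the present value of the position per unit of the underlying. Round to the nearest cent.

Current fair forward for the remaining 12 months: F = S·e^((r − q)·T), (r − q) = 0.0174 − 0.0159 = 0.0015
F = 473.72 · e^(0.0015 × 12/12) = 473.72 × 1.001501 = 474.4311
Value of long forward = (F − K)·e^(−rT) = (474.4311 − 514.95) · e^(−0.0174·12/12)
= -40.5189 × 0.982751 = -39.82

-C$39.82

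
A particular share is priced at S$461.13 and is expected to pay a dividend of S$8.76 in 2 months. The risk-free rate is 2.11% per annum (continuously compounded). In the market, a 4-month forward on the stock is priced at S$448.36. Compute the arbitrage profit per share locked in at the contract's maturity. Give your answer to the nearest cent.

PV(dividends) I = 8.76·e^(−0.0211·2/12) = 8.7292
Fair forward F* = (S − I)·e^(rT) = (461.13 − 8.7292)·e^0.007033 = 452.4008 × 1.007058 = 455.5938
Market S$448.36 < fair 455.5938: forward underpriced → reverse cash-and-carry (short the stock, invest proceeds at r, pay the dividends, go long the forward).
Profit at T = |F_mkt − F*| = |448.36 − 455.5938| = S$7.23 per share

S$7.23 per share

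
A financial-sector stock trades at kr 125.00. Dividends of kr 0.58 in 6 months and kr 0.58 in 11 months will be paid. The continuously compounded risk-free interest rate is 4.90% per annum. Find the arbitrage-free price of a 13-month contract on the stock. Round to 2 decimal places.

PV(dividends) I = 0.58·e^(−0.0490·6/12) + 0.58·e^(−0.0490·11/12)
I = 0.5660 + 0.5545 = 1.1205
F = (S − I)·e^(rT) = (125.00 − 1.1205) · e^(0.0490·13/12)
= 123.8795 · e^0.053083 = 123.8795 × 1.054517 = kr 130.63

kr 130.63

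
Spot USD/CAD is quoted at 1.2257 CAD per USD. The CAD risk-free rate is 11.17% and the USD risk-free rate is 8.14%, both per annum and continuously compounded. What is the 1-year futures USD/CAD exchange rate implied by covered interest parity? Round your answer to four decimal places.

F = S·e^((r_CAD − r_USD)T) = 1.2257 · e^((0.1117 − 0.0814) × 1)
= 1.2257 · e^0.030300 = 1.2257 × 1.030764
F = 1.2634 CAD per USD

1.2634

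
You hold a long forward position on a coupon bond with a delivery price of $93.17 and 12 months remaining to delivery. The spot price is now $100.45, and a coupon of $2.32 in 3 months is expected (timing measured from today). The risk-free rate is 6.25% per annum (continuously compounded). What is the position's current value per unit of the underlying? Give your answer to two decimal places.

PV(remaining coupons) I = 2.32·e^(−0.0625·3/12) = 2.2840
Current forward F = (S − I)·e^(rT) = (100.45 − 2.2840)·e^(0.0625·12/12) = 98.1660 × 1.064494 = 104.4971
Value (long) = (F − K)·e^(−rT) = (104.4971 − 93.17) × 0.939413 = 10.6408
Value = $10.64

$10.64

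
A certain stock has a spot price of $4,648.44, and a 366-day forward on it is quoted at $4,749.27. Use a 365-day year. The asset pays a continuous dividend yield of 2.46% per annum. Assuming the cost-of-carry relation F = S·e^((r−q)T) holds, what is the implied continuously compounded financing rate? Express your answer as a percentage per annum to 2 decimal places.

4.60%

From F = S·e^((r−q)T): (r − q) = ln(F/S)/T
ln(4749.27/4648.44) = ln(1.021691) = 0.021459
(r − q) = 0.021459 / (366/365) = 0.021400
r = ln(F/S)/T + q = 0.021400 + 0.0246 = 0.046000
r = 4.60%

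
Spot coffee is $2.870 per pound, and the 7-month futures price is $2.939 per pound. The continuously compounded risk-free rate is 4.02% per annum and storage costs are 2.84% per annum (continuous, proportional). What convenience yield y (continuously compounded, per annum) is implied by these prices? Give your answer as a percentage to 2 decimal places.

2.79%

F = S·e^((r+u−y)T) ⇒ (r+u−y) = ln(F/S)/T
ln(2.939/2.870) = 0.023757; /T ⇒ 0.040726
y = r + u − ln(F/S)/T = 0.0402 + 0.0284 − 0.040726 = 0.027874
y = 2.79%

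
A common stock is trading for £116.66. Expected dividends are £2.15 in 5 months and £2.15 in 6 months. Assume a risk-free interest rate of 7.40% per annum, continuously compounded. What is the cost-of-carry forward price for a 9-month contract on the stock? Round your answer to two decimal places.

£118.92

PV(dividends) I = 2.15·e^(−0.0740·5/12) + 2.15·e^(−0.0740·6/12)
I = 2.0847 + 2.0719 = 4.1566
F = (S − I)·e^(rT) = (116.66 − 4.1566) · e^(0.0740·9/12)
= 112.5034 · e^0.055500 = 112.5034 × 1.057069 = £118.92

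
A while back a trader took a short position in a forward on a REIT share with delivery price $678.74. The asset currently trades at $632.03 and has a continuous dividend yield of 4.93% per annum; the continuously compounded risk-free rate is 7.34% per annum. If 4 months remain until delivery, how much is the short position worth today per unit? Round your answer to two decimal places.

$40.61

Current fair forward for the remaining 4 months: F = S·e^((r − q)·T), (r − q) = 0.0734 − 0.0493 = 0.0241
F = 632.03 · e^(0.0241 × 4/12) = 632.03 × 1.008066 = 637.1280
Value of long forward = (F − K)·e^(−rT) = (637.1280 − 678.74) · e^(−0.0734·4/12)
= -41.6120 × 0.975830 = -40.61
Short position value = −(long value) = $40.61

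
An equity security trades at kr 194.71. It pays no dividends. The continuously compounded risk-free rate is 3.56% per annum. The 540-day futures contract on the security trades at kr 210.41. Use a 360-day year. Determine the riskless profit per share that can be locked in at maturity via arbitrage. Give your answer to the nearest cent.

kr 5.02 per share

Fair futures: F* = S·e^(carry·T), with carry = r = 0.0356
F* = 194.71 · e^(0.0356 × 540/360) = 194.71 · e^0.053400 = 194.71 × 1.054852 = kr 205.3902
Market kr 210.41 > fair kr 205.3902: forward overpriced → cash-and-carry (buy spot, short the forward).
At maturity, profit = |F_mkt − F*| = |210.41 − 205.3902| = kr 5.02 per share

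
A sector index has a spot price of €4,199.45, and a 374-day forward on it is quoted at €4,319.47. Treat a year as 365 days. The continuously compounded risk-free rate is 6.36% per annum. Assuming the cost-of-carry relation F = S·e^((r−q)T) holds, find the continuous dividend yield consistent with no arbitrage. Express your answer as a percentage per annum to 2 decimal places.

3.61%

From F = S·e^((r−q)T): (r − q) = ln(F/S)/T
ln(4319.47/4199.45) = ln(1.028580) = 0.028179
(r − q) = 0.028179 / (374/365) = 0.027501
q = r − ln(F/S)/T = 0.0636 − 0.027501 = 0.036099
q = 3.61%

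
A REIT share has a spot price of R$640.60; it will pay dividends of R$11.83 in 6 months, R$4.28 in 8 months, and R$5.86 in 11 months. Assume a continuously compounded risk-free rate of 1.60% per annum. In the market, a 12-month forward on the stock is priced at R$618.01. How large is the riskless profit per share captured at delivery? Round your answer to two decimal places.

R$10.83 per share

PV(dividends) I = 11.83·e^(−0.0160·6/12) + 4.28·e^(−0.0160·8/12) + 5.86·e^(−0.0160·11/12) = 21.7450
Fair forward F* = (S − I)·e^(rT) = (640.60 − 21.7450)·e^0.016000 = 618.8550 × 1.016129 = 628.8365
Market R$618.01 < fair 628.8365: forward underpriced → reverse cash-and-carry (short the stock, invest proceeds at r, pay the dividends, go long the forward).
Profit at T = |F_mkt − F*| = |618.01 − 628.8365| = R$10.83 per share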